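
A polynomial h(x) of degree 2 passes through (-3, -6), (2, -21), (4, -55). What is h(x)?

h(x) = -2x^2 - 5x - 3

Using the Lagrange interpolation formula with nodes -3, 2, 4:
  L_0(x) = (x - 2)(x - 4) / 35
  L_1(x) = (x + 3)(x - 4) / -10
  L_2(x) = (x + 3)(x - 2) / 14
Then h(x) = -6·L_0(x) - 21·L_1(x) - 55·L_2(x).
Expanding and collecting terms gives h(x) = -2x^2 - 5x - 3.
Check: h(2) = -21. ✓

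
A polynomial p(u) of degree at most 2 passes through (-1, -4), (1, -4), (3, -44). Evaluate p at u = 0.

Using the Lagrange interpolation formula with nodes -1, 1, 3:
  L_0(u) = (u - 1)(u - 3) / 8
  L_1(u) = (u + 1)(u - 3) / -4
  L_2(u) = (u + 1)(u - 1) / 8
Then p(u) = -4·L_0(u) - 4·L_1(u) - 44·L_2(u).
Expanding and collecting terms gives p(u) = -5u^2 + 1.
Evaluating at u = 0: p(0) = 1.

1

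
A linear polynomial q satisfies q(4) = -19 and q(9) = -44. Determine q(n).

Write q(n) = an + b. Substituting each data point gives a linear system:
  4a + b = -19
  9a + b = -44
Solving the system yields a = -5, b = 1.
So q(n) = -5n + 1.
Check: q(9) = -44. ✓

q(n) = -5n + 1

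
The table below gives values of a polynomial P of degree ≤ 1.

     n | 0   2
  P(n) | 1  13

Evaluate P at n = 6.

37

Using the Lagrange interpolation formula with nodes 0, 2:
  L_0(n) = (n - 2) / -2
  L_1(n) = n / 2
Then P(n) = 1·L_0(n) + 13·L_1(n).
Expanding and collecting terms gives P(n) = 6n + 1.
Evaluating at n = 6: P(6) = 37.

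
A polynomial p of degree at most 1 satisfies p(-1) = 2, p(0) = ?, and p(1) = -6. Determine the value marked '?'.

On equispaced nodes a degree-1 polynomial has vanishing second forward difference, so
  p(-1) - 2·p(0) + p(1) = 0.
Substituting the known values and solving for p(0):
  -2·p(0) = 4
  p(0) = -2.

-2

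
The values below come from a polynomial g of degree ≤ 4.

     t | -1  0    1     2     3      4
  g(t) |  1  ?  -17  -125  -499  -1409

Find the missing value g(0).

-1

On equispaced nodes a degree-4 polynomial has vanishing fifth forward difference, so
  - g(-1) + 5·g(0) - 10·g(1) + 10·g(2) - 5·g(3) + g(4) = 0.
Substituting the known values and solving for g(0):
  5·g(0) = -5
  g(0) = -1.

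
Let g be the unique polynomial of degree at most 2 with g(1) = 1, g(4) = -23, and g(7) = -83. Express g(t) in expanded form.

g(t) = -2t^2 + 2t + 1

Using the Lagrange interpolation formula with nodes 1, 4, 7:
  L_0(t) = (t - 4)(t - 7) / 18
  L_1(t) = (t - 1)(t - 7) / -9
  L_2(t) = (t - 1)(t - 4) / 18
Then g(t) = 1·L_0(t) - 23·L_1(t) - 83·L_2(t).
Expanding and collecting terms gives g(t) = -2t^2 + 2t + 1.
Check: g(7) = -83. ✓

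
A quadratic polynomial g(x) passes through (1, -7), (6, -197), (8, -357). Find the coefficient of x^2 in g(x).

-6

Write g(x) = ax^2 + bx + c. Substituting each data point gives a linear system:
  a + b + c = -7
  36a + 6b + c = -197
  64a + 8b + c = -357
Solving the system yields a = -6, b = 4, c = -5.
So g(x) = -6x^2 + 4x - 5.
The leading coefficient is -6.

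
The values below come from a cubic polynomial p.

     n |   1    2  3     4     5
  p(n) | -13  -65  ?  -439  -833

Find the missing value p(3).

The 4 known points determine the degree-3 polynomial uniquely.
Write p(n) = an^3 + bn^2 + cn + d. Substituting each data point gives a linear system:
  a + b + c + d = -13
  8a + 4b + 2c + d = -65
  64a + 16b + 4c + d = -439
  125a + 25b + 5c + d = -833
Solving the system yields a = -6, b = -3, c = -1, d = -3.
So p(n) = -6n³ - 3n² - n - 3.
Then p(3) = -195.

-195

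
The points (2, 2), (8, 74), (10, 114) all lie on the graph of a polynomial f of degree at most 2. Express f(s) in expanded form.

f(s) = s^2 + 2s - 6

Write f(s) = as^2 + bs + c. Substituting each data point gives a linear system:
  4a + 2b + c = 2
  64a + 8b + c = 74
  100a + 10b + c = 114
Solving the system yields a = 1, b = 2, c = -6.
So f(s) = s^2 + 2s - 6.
Check: f(2) = 2. ✓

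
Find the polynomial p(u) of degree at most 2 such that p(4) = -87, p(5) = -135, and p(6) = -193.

p(u) = -5u^2 - 3u + 5

Write p(u) = au^2 + bu + c. Substituting each data point gives a linear system:
  16a + 4b + c = -87
  25a + 5b + c = -135
  36a + 6b + c = -193
Solving the system yields a = -5, b = -3, c = 5.
So p(u) = -5u² - 3u + 5.
Check: p(5) = -135. ✓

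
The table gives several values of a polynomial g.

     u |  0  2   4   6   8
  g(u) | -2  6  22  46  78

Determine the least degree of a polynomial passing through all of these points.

2

Forward differences of the values at u = 0, 2, 4, 6, 8:
  g  : -2  6  22  46  78
  Δ  : 8  16  24  32
  Δ^2: 8  8  8
  Δ^3: 0  0
  Δ^4: 0
The second differences are constant (8) and nonzero, while all higher differences vanish, so the minimal degree is 2.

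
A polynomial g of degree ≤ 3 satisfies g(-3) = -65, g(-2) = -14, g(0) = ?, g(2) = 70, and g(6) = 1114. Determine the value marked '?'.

The 4 known points determine the degree-3 polynomial uniquely.
Write g(t) = at^3 + bt^2 + ct + d. Substituting each data point gives a linear system:
  -27a + 9b - 3c + d = -65
  -8a + 4b - 2c + d = -14
  8a + 4b + 2c + d = 70
  216a + 36b + 6c + d = 1114
Solving the system yields a = 4, b = 6, c = 5, d = 4.
So g(t) = 4t^3 + 6t^2 + 5t + 4.
Then g(0) = 4.

4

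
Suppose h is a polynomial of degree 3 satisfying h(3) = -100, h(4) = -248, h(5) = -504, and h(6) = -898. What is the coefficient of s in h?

Write h(s) = as^3 + bs^2 + cs + d. Substituting each data point gives a linear system:
  27a + 9b + 3c + d = -100
  64a + 16b + 4c + d = -248
  125a + 25b + 5c + d = -504
  216a + 36b + 6c + d = -898
Solving the system yields a = -5, b = 6, c = -5, d = -4.
So h(s) = -5s^3 + 6s^2 - 5s - 4.
The coefficient of s is -5.

-5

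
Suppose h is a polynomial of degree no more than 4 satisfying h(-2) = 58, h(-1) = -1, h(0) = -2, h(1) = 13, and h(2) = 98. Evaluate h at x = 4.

1174

Write h(x) = ax^4 + bx^3 + cx^2 + dx + e. Substituting each data point gives a linear system:
  16a - 8b + 4c - 2d + e = 58
  a - b + c - d + e = -1
  e = -2
  a + b + c + d + e = 13
  16a + 8b + 4c + 2d + e = 98
Solving the system yields a = 4, b = 1, c = 4, d = 6, e = -2.
So h(x) = 4x⁴ + x³ + 4x² + 6x - 2.
Then h(4) = 1174.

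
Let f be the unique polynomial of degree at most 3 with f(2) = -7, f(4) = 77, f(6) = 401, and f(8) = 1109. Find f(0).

5

Forward differences of the values at x = 2, 4, 6, 8:
  f  : -7  77  401  1109
  Δ  : 84  324  708
  Δ^2: 240  384
  Δ^3: 144
The third differences are constant, confirming degree 3.
Interpolating (Newton forward form) and evaluating at x = 0 gives f(0) = 5.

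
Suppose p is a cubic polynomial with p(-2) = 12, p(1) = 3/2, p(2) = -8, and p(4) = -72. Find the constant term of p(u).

4

Write p(u) = au^3 + bu^2 + cu + d. Substituting each data point gives a linear system:
  -8a + 4b - 2c + d = 12
  a + b + c + d = 3/2
  8a + 4b + 2c + d = -8
  64a + 16b + 4c + d = -72
Solving the system yields a = -1, b = -1/2, c = -1, d = 4.
So p(u) = -u³ - (1/2)u² - u + 4.
The constant term is 4.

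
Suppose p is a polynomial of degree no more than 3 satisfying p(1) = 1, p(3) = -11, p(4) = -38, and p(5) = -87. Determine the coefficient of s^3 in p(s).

Write p(s) = as^3 + bs^2 + cs + d. Substituting each data point gives a linear system:
  a + b + c + d = 1
  27a + 9b + 3c + d = -11
  64a + 16b + 4c + d = -38
  125a + 25b + 5c + d = -87
Solving the system yields a = -1, b = 1, c = 3, d = -2.
So p(s) = -s^3 + s^2 + 3s - 2.
The leading coefficient is -1.

-1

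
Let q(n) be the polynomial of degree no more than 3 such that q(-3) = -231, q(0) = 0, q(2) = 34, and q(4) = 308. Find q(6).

Write q(n) = an^3 + bn^2 + cn + d. Substituting each data point gives a linear system:
  -27a + 9b - 3c + d = -231
  d = 0
  8a + 4b + 2c + d = 34
  64a + 16b + 4c + d = 308
Solving the system yields a = 6, b = -6, c = 5, d = 0.
So q(n) = 6n^3 - 6n^2 + 5n.
Then q(6) = 1110.

1110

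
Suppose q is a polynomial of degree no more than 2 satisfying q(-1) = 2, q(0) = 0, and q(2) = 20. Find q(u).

q(u) = 4u^2 + 2u

Using the Lagrange interpolation formula with nodes -1, 0, 2:
  L_0(u) = u(u - 2) / 3
  L_1(u) = (u + 1)(u - 2) / -2
  L_2(u) = (u + 1)u / 6
Then q(u) = 2·L_0(u) + 0·L_1(u) + 20·L_2(u).
Expanding and collecting terms gives q(u) = 4u² + 2u.
Check: q(-1) = 2. ✓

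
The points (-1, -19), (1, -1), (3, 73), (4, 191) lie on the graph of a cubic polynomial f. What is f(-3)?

Using the Lagrange interpolation formula with nodes -1, 1, 3, 4:
  L_0(s) = (s - 1)(s - 3)(s - 4) / -40
  L_1(s) = (s + 1)(s - 3)(s - 4) / 12
  L_2(s) = (s + 1)(s - 1)(s - 4) / -8
  L_3(s) = (s + 1)(s - 1)(s - 3) / 15
Then f(s) = -19·L_0(s) - 1·L_1(s) + 73·L_2(s) + 191·L_3(s).
Expanding and collecting terms gives f(s) = 4s³ - 5s² + 5s - 5.
Evaluating at s = -3: f(-3) = -173.

-173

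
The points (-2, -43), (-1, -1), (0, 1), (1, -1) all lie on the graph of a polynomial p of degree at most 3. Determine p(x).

p(x) = 6x^3 - 2x^2 - 6x + 1

Using the Lagrange interpolation formula with nodes -2, -1, 0, 1:
  L_0(x) = (x + 1)x(x - 1) / -6
  L_1(x) = (x + 2)x(x - 1) / 2
  L_2(x) = (x + 2)(x + 1)(x - 1) / -2
  L_3(x) = (x + 2)(x + 1)x / 6
Then p(x) = -43·L_0(x) - 1·L_1(x) + 1·L_2(x) - 1·L_3(x).
Expanding and collecting terms gives p(x) = 6x^3 - 2x^2 - 6x + 1.
Check: p(-2) = -43. ✓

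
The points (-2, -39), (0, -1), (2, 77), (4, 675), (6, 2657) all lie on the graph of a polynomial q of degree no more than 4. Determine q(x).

q(x) = x^4 + 6x^3 + x^2 + 5x - 1

Write q(x) = ax^4 + bx^3 + cx^2 + dx + e. Substituting each data point gives a linear system:
  16a - 8b + 4c - 2d + e = -39
  e = -1
  16a + 8b + 4c + 2d + e = 77
  256a + 64b + 16c + 4d + e = 675
  1296a + 216b + 36c + 6d + e = 2657
Solving the system yields a = 1, b = 6, c = 1, d = 5, e = -1.
So q(x) = x^4 + 6x^3 + x^2 + 5x - 1.
Check: q(-2) = -39. ✓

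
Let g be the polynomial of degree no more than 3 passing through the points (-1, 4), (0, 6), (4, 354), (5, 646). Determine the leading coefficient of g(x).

Write g(x) = ax^3 + bx^2 + cx + d. Substituting each data point gives a linear system:
  -a + b - c + d = 4
  d = 6
  64a + 16b + 4c + d = 354
  125a + 25b + 5c + d = 646
Solving the system yields a = 4, b = 5, c = 3, d = 6.
So g(x) = 4x³ + 5x² + 3x + 6.
The leading coefficient is 4.

4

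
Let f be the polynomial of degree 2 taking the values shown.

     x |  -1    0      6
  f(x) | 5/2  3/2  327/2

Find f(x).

Write f(x) = ax^2 + bx + c. Substituting each data point gives a linear system:
  a - b + c = 5/2
  c = 3/2
  36a + 6b + c = 327/2
Solving the system yields a = 4, b = 3, c = 3/2.
So f(x) = 4x² + 3x + 3/2.
Check: f(0) = 3/2. ✓

f(x) = 4x^2 + 3x + 3/2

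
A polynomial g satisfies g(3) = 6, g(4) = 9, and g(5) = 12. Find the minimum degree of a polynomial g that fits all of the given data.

Forward differences of the values at u = 3, 4, 5:
  g  : 6  9  12
  Δ  : 3  3
  Δ^2: 0
The first differences are constant (3) and nonzero, while all higher differences vanish, so the minimal degree is 1.

1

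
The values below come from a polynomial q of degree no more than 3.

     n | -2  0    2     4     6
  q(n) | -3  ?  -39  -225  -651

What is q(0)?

On equispaced nodes a degree-3 polynomial has vanishing fourth forward difference, so
  q(-2) - 4·q(0) + 6·q(2) - 4·q(4) + q(6) = 0.
Substituting the known values and solving for q(0):
  -4·q(0) = -12
  q(0) = 3.

3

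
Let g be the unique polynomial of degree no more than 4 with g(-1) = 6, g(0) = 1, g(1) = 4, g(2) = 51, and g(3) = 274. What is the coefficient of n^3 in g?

Write g(n) = an^4 + bn^3 + cn^2 + dn + e. Substituting each data point gives a linear system:
  a - b + c - d + e = 6
  e = 1
  a + b + c + d + e = 4
  16a + 8b + 4c + 2d + e = 51
  81a + 27b + 9c + 3d + e = 274
Solving the system yields a = 4, b = -2, c = 0, d = 1, e = 1.
So g(n) = 4n^4 - 2n^3 + n + 1.
The coefficient of n^3 is -2.

-2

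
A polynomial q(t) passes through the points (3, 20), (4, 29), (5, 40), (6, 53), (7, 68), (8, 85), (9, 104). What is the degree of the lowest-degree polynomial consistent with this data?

2

Forward differences of the values at t = 3, 4, 5, 6, 7, 8, 9:
  q  : 20  29  40  53  68  85  104
  Δ  : 9  11  13  15  17  19
  Δ^2: 2  2  2  2  2
  Δ^3: 0  0  0  0
  Δ^4: 0  0  0
  Δ^5: 0  0
  Δ^6: 0
The second differences are constant (2) and nonzero, while all higher differences vanish, so the minimal degree is 2.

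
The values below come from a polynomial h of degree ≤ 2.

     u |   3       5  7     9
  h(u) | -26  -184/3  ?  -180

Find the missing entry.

On equispaced nodes a degree-2 polynomial has vanishing third forward difference, so
  - h(3) + 3·h(5) - 3·h(7) + h(9) = 0.
Substituting the known values and solving for h(7):
  -3·h(7) = 338
  h(7) = -338/3.

-338/3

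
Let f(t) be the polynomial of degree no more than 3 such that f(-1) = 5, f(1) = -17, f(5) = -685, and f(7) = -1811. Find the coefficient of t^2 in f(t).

Write f(t) = at^3 + bt^2 + ct + d. Substituting each data point gives a linear system:
  -a + b - c + d = 5
  a + b + c + d = -17
  125a + 25b + 5c + d = -685
  343a + 49b + 7c + d = -1811
Solving the system yields a = -5, b = -1, c = -6, d = -5.
So f(t) = -5t³ - t² - 6t - 5.
The coefficient of t^2 is -1.

-1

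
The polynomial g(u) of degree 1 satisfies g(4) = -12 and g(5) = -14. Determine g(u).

g(u) = -2u - 4

Write g(u) = au + b. Substituting each data point gives a linear system:
  4a + b = -12
  5a + b = -14
Solving the system yields a = -2, b = -4.
So g(u) = -2u - 4.
Check: g(4) = -12. ✓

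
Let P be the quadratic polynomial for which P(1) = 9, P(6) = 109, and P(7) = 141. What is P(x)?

P(x) = 2x^2 + 6x + 1

Write P(x) = ax^2 + bx + c. Substituting each data point gives a linear system:
  a + b + c = 9
  36a + 6b + c = 109
  49a + 7b + c = 141
Solving the system yields a = 2, b = 6, c = 1.
So P(x) = 2x² + 6x + 1.
Check: P(7) = 141. ✓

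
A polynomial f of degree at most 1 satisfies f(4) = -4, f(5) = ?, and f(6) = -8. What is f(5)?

The 2 known points determine the degree-1 polynomial uniquely.
Write f(u) = au + b. Substituting each data point gives a linear system:
  4a + b = -4
  6a + b = -8
Solving the system yields a = -2, b = 4.
So f(u) = -2u + 4.
Then f(5) = -6.

-6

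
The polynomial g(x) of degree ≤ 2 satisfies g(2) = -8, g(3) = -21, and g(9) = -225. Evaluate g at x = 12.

Using the Lagrange interpolation formula with nodes 2, 3, 9:
  L_0(x) = (x - 3)(x - 9) / 7
  L_1(x) = (x - 2)(x - 9) / -6
  L_2(x) = (x - 2)(x - 3) / 42
Then g(x) = -8·L_0(x) - 21·L_1(x) - 225·L_2(x).
Expanding and collecting terms gives g(x) = -3x^2 + 2x.
Evaluating at x = 12: g(12) = -408.

-408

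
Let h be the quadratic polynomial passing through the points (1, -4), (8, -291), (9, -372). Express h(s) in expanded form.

Using the Lagrange interpolation formula with nodes 1, 8, 9:
  L_0(s) = (s - 8)(s - 9) / 56
  L_1(s) = (s - 1)(s - 9) / -7
  L_2(s) = (s - 1)(s - 8) / 8
Then h(s) = -4·L_0(s) - 291·L_1(s) - 372·L_2(s).
Expanding and collecting terms gives h(s) = -5s^2 + 4s - 3.
Check: h(8) = -291. ✓

h(s) = -5s^2 + 4s - 3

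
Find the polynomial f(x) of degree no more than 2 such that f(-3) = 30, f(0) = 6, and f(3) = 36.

f(x) = 3x^2 + x + 6

Using the Lagrange interpolation formula with nodes -3, 0, 3:
  L_0(x) = x(x - 3) / 18
  L_1(x) = (x + 3)(x - 3) / -9
  L_2(x) = (x + 3)x / 18
Then f(x) = 30·L_0(x) + 6·L_1(x) + 36·L_2(x).
Expanding and collecting terms gives f(x) = 3x² + x + 6.
Check: f(3) = 36. ✓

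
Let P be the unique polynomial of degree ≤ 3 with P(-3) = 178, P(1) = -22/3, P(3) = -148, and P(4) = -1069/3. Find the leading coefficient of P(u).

-6

Write P(u) = au^3 + bu^2 + cu + d. Substituting each data point gives a linear system:
  -27a + 9b - 3c + d = 178
  a + b + c + d = -22/3
  27a + 9b + 3c + d = -148
  64a + 16b + 4c + d = -1069/3
Solving the system yields a = -6, b = 2, c = -1/3, d = -3.
So P(u) = -6u^3 + 2u^2 - (1/3)u - 3.
The leading coefficient is -6.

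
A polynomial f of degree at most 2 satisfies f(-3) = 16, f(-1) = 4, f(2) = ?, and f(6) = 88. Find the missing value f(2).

The 3 known points determine the degree-2 polynomial uniquely.
Write f(t) = at^2 + bt + c. Substituting each data point gives a linear system:
  9a - 3b + c = 16
  a - b + c = 4
  36a + 6b + c = 88
Solving the system yields a = 2, b = 2, c = 4.
So f(t) = 2t^2 + 2t + 4.
Then f(2) = 16.

16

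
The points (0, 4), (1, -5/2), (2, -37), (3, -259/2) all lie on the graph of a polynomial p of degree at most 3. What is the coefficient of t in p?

-5/2

Write p(t) = at^3 + bt^2 + ct + d. Substituting each data point gives a linear system:
  d = 4
  a + b + c + d = -5/2
  8a + 4b + 2c + d = -37
  27a + 9b + 3c + d = -259/2
Solving the system yields a = -5, b = 1, c = -5/2, d = 4.
So p(t) = -5t^3 + t^2 - (5/2)t + 4.
The coefficient of t is -5/2.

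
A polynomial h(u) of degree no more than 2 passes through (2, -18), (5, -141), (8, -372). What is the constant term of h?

4

Write h(u) = au^2 + bu + c. Substituting each data point gives a linear system:
  4a + 2b + c = -18
  25a + 5b + c = -141
  64a + 8b + c = -372
Solving the system yields a = -6, b = 1, c = 4.
So h(u) = -6u² + u + 4.
The constant term is 4.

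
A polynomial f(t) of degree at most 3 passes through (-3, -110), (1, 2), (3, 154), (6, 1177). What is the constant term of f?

Write f(t) = at^3 + bt^2 + ct + d. Substituting each data point gives a linear system:
  -27a + 9b - 3c + d = -110
  a + b + c + d = 2
  27a + 9b + 3c + d = 154
  216a + 36b + 6c + d = 1177
Solving the system yields a = 5, b = 3, c = -1, d = -5.
So f(t) = 5t³ + 3t² - t - 5.
The constant term is -5.

-5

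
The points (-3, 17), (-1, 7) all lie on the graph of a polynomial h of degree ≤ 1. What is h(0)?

2

Using the Lagrange interpolation formula with nodes -3, -1:
  L_0(n) = (n + 1) / -2
  L_1(n) = (n + 3) / 2
Then h(n) = 17·L_0(n) + 7·L_1(n).
Expanding and collecting terms gives h(n) = -5n + 2.
Evaluating at n = 0: h(0) = 2.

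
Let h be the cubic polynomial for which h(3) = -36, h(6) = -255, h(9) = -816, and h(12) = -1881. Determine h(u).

h(u) = -u^3 - u^2 - u + 3

Using the Lagrange interpolation formula with nodes 3, 6, 9, 12:
  L_0(u) = (u - 6)(u - 9)(u - 12) / -162
  L_1(u) = (u - 3)(u - 9)(u - 12) / 54
  L_2(u) = (u - 3)(u - 6)(u - 12) / -54
  L_3(u) = (u - 3)(u - 6)(u - 9) / 162
Then h(u) = -36·L_0(u) - 255·L_1(u) - 816·L_2(u) - 1881·L_3(u).
Expanding and collecting terms gives h(u) = -u³ - u² - u + 3.
Check: h(12) = -1881. ✓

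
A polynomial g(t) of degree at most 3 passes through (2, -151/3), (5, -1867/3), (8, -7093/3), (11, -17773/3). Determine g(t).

Using the Lagrange interpolation formula with nodes 2, 5, 8, 11:
  L_0(t) = (t - 5)(t - 8)(t - 11) / -162
  L_1(t) = (t - 2)(t - 8)(t - 11) / 54
  L_2(t) = (t - 2)(t - 5)(t - 11) / -54
  L_3(t) = (t - 2)(t - 5)(t - 8) / 162
Then g(t) = -151/3·L_0(t) - 1867/3·L_1(t) - 7093/3·L_2(t) - 17773/3·L_3(t).
Expanding and collecting terms gives g(t) = -4t³ - 5t² + (1/3)t + 1.
Check: g(2) = -151/3. ✓

g(t) = -4t^3 - 5t^2 + (1/3)t + 1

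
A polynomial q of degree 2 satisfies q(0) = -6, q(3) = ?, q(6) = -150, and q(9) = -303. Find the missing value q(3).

On equispaced nodes a degree-2 polynomial has vanishing third forward difference, so
  - q(0) + 3·q(3) - 3·q(6) + q(9) = 0.
Substituting the known values and solving for q(3):
  3·q(3) = -153
  q(3) = -51.

-51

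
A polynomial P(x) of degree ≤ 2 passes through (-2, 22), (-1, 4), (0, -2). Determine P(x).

P(x) = 6x^2 - 2

Write P(x) = ax^2 + bx + c. Substituting each data point gives a linear system:
  4a - 2b + c = 22
  a - b + c = 4
  c = -2
Solving the system yields a = 6, b = 0, c = -2.
So P(x) = 6x² - 2.
Check: P(-2) = 22. ✓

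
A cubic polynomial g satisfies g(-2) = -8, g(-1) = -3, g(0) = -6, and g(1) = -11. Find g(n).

Write g(n) = an^3 + bn^2 + cn + d. Substituting each data point gives a linear system:
  -8a + 4b - 2c + d = -8
  -a + b - c + d = -3
  d = -6
  a + b + c + d = -11
Solving the system yields a = 1, b = -1, c = -5, d = -6.
So g(n) = n³ - n² - 5n - 6.
Check: g(0) = -6. ✓

g(n) = n^3 - n^2 - 5n - 6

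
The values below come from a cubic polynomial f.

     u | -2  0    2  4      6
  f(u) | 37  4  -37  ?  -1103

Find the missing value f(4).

-326

The 4 known points determine the degree-3 polynomial uniquely.
Write f(u) = au^3 + bu^2 + cu + d. Substituting each data point gives a linear system:
  -8a + 4b - 2c + d = 37
  d = 4
  8a + 4b + 2c + d = -37
  216a + 36b + 6c + d = -1103
Solving the system yields a = -5, b = -1, c = 3/2, d = 4.
So f(u) = -5u^3 - u^2 + (3/2)u + 4.
Then f(4) = -326.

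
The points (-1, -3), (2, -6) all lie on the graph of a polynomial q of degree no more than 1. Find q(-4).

Using the Lagrange interpolation formula with nodes -1, 2:
  L_0(u) = (u - 2) / -3
  L_1(u) = (u + 1) / 3
Then q(u) = -3·L_0(u) - 6·L_1(u).
Expanding and collecting terms gives q(u) = -u - 4.
Evaluating at u = -4: q(-4) = 0.

0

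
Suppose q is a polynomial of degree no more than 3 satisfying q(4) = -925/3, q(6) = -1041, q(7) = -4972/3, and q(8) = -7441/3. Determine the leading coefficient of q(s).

-5

Write q(s) = as^3 + bs^2 + cs + d. Substituting each data point gives a linear system:
  64a + 16b + 4c + d = -925/3
  216a + 36b + 6c + d = -1041
  343a + 49b + 7c + d = -4972/3
  512a + 64b + 8c + d = -7441/3
Solving the system yields a = -5, b = 5/3, c = -3, d = -3.
So q(s) = -5s³ + (5/3)s² - 3s - 3.
The leading coefficient is -5.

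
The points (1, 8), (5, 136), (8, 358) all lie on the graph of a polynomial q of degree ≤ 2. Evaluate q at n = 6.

198

Write q(n) = an^2 + bn + c. Substituting each data point gives a linear system:
  a + b + c = 8
  25a + 5b + c = 136
  64a + 8b + c = 358
Solving the system yields a = 6, b = -4, c = 6.
So q(n) = 6n^2 - 4n + 6.
Then q(6) = 198.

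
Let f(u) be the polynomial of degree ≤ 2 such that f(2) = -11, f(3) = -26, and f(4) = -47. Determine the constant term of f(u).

1

Write f(u) = au^2 + bu + c. Substituting each data point gives a linear system:
  4a + 2b + c = -11
  9a + 3b + c = -26
  16a + 4b + c = -47
Solving the system yields a = -3, b = 0, c = 1.
So f(u) = -3u² + 1.
The constant term is 1.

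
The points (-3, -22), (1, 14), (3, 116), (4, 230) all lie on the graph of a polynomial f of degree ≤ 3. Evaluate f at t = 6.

644

Write f(t) = at^3 + bt^2 + ct + d. Substituting each data point gives a linear system:
  -27a + 9b - 3c + d = -22
  a + b + c + d = 14
  27a + 9b + 3c + d = 116
  64a + 16b + 4c + d = 230
Solving the system yields a = 2, b = 5, c = 5, d = 2.
So f(t) = 2t³ + 5t² + 5t + 2.
Then f(6) = 644.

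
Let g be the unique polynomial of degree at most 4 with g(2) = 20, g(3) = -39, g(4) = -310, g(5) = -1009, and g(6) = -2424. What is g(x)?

Using the Lagrange interpolation formula with nodes 2, 3, 4, 5, 6:
  L_0(x) = (x - 3)(x - 4)(x - 5)(x - 6) / 24
  L_1(x) = (x - 2)(x - 4)(x - 5)(x - 6) / -6
  L_2(x) = (x - 2)(x - 3)(x - 5)(x - 6) / 4
  L_3(x) = (x - 2)(x - 3)(x - 4)(x - 6) / -6
  L_4(x) = (x - 2)(x - 3)(x - 4)(x - 5) / 24
Then g(x) = 20·L_0(x) - 39·L_1(x) - 310·L_2(x) - 1009·L_3(x) - 2424·L_4(x).
Expanding and collecting terms gives g(x) = -3x^4 + 6x^3 + 5x^2 - 3x + 6.
Check: g(6) = -2424. ✓

g(x) = -3x^4 + 6x^3 + 5x^2 - 3x + 6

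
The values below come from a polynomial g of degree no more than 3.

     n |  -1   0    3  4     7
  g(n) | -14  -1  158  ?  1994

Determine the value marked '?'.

371

The 4 known points determine the degree-3 polynomial uniquely.
Write g(n) = an^3 + bn^2 + cn + d. Substituting each data point gives a linear system:
  -a + b - c + d = -14
  d = -1
  27a + 9b + 3c + d = 158
  343a + 49b + 7c + d = 1994
Solving the system yields a = 6, b = -2, c = 5, d = -1.
So g(n) = 6n^3 - 2n^2 + 5n - 1.
Then g(4) = 371.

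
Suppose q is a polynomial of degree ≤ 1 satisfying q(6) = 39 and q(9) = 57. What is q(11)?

69

Write q(s) = as + b. Substituting each data point gives a linear system:
  6a + b = 39
  9a + b = 57
Solving the system yields a = 6, b = 3.
So q(s) = 6s + 3.
Then q(11) = 69.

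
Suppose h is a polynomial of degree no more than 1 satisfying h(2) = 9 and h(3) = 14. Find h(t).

Write h(t) = at + b. Substituting each data point gives a linear system:
  2a + b = 9
  3a + b = 14
Solving the system yields a = 5, b = -1.
So h(t) = 5t - 1.
Check: h(2) = 9. ✓

h(t) = 5t - 1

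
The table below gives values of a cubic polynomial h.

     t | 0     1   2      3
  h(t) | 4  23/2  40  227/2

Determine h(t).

h(t) = 4t^3 - (3/2)t^2 + 5t + 4

Write h(t) = at^3 + bt^2 + ct + d. Substituting each data point gives a linear system:
  d = 4
  a + b + c + d = 23/2
  8a + 4b + 2c + d = 40
  27a + 9b + 3c + d = 227/2
Solving the system yields a = 4, b = -3/2, c = 5, d = 4.
So h(t) = 4t^3 - (3/2)t^2 + 5t + 4.
Check: h(3) = 227/2. ✓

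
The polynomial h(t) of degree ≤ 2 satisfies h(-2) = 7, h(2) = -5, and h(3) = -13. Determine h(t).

Write h(t) = at^2 + bt + c. Substituting each data point gives a linear system:
  4a - 2b + c = 7
  4a + 2b + c = -5
  9a + 3b + c = -13
Solving the system yields a = -1, b = -3, c = 5.
So h(t) = -t² - 3t + 5.
Check: h(2) = -5. ✓

h(t) = -t^2 - 3t + 5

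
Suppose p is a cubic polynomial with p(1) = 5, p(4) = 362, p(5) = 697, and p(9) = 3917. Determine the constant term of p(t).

2

Write p(t) = at^3 + bt^2 + ct + d. Substituting each data point gives a linear system:
  a + b + c + d = 5
  64a + 16b + 4c + d = 362
  125a + 25b + 5c + d = 697
  729a + 81b + 9c + d = 3917
Solving the system yields a = 5, b = 4, c = -6, d = 2.
So p(t) = 5t^3 + 4t^2 - 6t + 2.
The constant term is 2.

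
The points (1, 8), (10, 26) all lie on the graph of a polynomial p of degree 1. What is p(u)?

p(u) = 2u + 6

Using the Lagrange interpolation formula with nodes 1, 10:
  L_0(u) = (u - 10) / -9
  L_1(u) = (u - 1) / 9
Then p(u) = 8·L_0(u) + 26·L_1(u).
Expanding and collecting terms gives p(u) = 2u + 6.
Check: p(1) = 8. ✓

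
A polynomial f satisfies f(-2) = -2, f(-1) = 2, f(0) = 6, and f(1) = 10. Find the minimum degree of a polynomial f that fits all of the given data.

Forward differences of the values at u = -2, -1, 0, 1:
  f  : -2  2  6  10
  Δ  : 4  4  4
  Δ^2: 0  0
  Δ^3: 0
The first differences are constant (4) and nonzero, while all higher differences vanish, so the minimal degree is 1.

1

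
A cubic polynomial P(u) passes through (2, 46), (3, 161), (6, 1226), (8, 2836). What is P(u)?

P(u) = 5u^3 + 5u^2 - 5u - 4

Write P(u) = au^3 + bu^2 + cu + d. Substituting each data point gives a linear system:
  8a + 4b + 2c + d = 46
  27a + 9b + 3c + d = 161
  216a + 36b + 6c + d = 1226
  512a + 64b + 8c + d = 2836
Solving the system yields a = 5, b = 5, c = -5, d = -4.
So P(u) = 5u^3 + 5u^2 - 5u - 4.
Check: P(6) = 1226. ✓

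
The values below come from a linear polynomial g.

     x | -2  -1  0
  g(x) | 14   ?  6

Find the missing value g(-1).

On equispaced nodes a degree-1 polynomial has vanishing second forward difference, so
  g(-2) - 2·g(-1) + g(0) = 0.
Substituting the known values and solving for g(-1):
  -2·g(-1) = -20
  g(-1) = 10.

10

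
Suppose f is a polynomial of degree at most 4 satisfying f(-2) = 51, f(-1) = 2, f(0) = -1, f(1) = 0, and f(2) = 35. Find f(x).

f(x) = 3x^4 - x^3 - x^2 - 1

Write f(x) = ax^4 + bx^3 + cx^2 + dx + e. Substituting each data point gives a linear system:
  16a - 8b + 4c - 2d + e = 51
  a - b + c - d + e = 2
  e = -1
  a + b + c + d + e = 0
  16a + 8b + 4c + 2d + e = 35
Solving the system yields a = 3, b = -1, c = -1, d = 0, e = -1.
So f(x) = 3x⁴ - x³ - x² - 1.
Check: f(0) = -1. ✓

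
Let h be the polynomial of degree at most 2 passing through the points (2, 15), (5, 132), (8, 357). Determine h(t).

h(t) = 6t^2 - 3t - 3

Using the Lagrange interpolation formula with nodes 2, 5, 8:
  L_0(t) = (t - 5)(t - 8) / 18
  L_1(t) = (t - 2)(t - 8) / -9
  L_2(t) = (t - 2)(t - 5) / 18
Then h(t) = 15·L_0(t) + 132·L_1(t) + 357·L_2(t).
Expanding and collecting terms gives h(t) = 6t² - 3t - 3.
Check: h(8) = 357. ✓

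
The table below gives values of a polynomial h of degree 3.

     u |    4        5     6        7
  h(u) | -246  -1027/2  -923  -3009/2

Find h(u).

Write h(u) = au^3 + bu^2 + cu + d. Substituting each data point gives a linear system:
  64a + 16b + 4c + d = -246
  125a + 25b + 5c + d = -1027/2
  216a + 36b + 6c + d = -923
  343a + 49b + 7c + d = -3009/2
Solving the system yields a = -5, b = 4, c = 3/2, d = 4.
So h(u) = -5u³ + 4u² + (3/2)u + 4.
Check: h(7) = -3009/2. ✓

h(u) = -5u^3 + 4u^2 + (3/2)u + 4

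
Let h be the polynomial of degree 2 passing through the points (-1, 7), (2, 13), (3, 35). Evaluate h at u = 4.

Using the Lagrange interpolation formula with nodes -1, 2, 3:
  L_0(u) = (u - 2)(u - 3) / 12
  L_1(u) = (u + 1)(u - 3) / -3
  L_2(u) = (u + 1)(u - 2) / 4
Then h(u) = 7·L_0(u) + 13·L_1(u) + 35·L_2(u).
Expanding and collecting terms gives h(u) = 5u^2 - 3u - 1.
Evaluating at u = 4: h(4) = 67.

67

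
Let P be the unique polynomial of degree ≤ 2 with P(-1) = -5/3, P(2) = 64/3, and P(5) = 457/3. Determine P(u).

P(u) = 6u^2 + (5/3)u - 6

Write P(u) = au^2 + bu + c. Substituting each data point gives a linear system:
  a - b + c = -5/3
  4a + 2b + c = 64/3
  25a + 5b + c = 457/3
Solving the system yields a = 6, b = 5/3, c = -6.
So P(u) = 6u^2 + (5/3)u - 6.
Check: P(2) = 64/3. ✓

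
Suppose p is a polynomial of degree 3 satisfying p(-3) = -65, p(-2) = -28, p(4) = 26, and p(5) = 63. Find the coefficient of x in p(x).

3

Write p(x) = ax^3 + bx^2 + cx + d. Substituting each data point gives a linear system:
  -27a + 9b - 3c + d = -65
  -8a + 4b - 2c + d = -28
  64a + 16b + 4c + d = 26
  125a + 25b + 5c + d = 63
Solving the system yields a = 1, b = -3, c = 3, d = -2.
So p(x) = x^3 - 3x^2 + 3x - 2.
The coefficient of x is 3.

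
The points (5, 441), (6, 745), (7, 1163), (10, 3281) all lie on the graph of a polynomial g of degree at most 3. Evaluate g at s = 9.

Using the Lagrange interpolation formula with nodes 5, 6, 7, 10:
  L_0(s) = (s - 6)(s - 7)(s - 10) / -10
  L_1(s) = (s - 5)(s - 7)(s - 10) / 4
  L_2(s) = (s - 5)(s - 6)(s - 10) / -6
  L_3(s) = (s - 5)(s - 6)(s - 7) / 60
Then g(s) = 441·L_0(s) + 745·L_1(s) + 1163·L_2(s) + 3281·L_3(s).
Expanding and collecting terms gives g(s) = 3s^3 + 3s^2 - 2s + 1.
Evaluating at s = 9: g(9) = 2413.

2413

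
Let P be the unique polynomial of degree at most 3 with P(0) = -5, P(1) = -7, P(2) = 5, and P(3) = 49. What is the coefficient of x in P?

Write P(x) = ax^3 + bx^2 + cx + d. Substituting each data point gives a linear system:
  d = -5
  a + b + c + d = -7
  8a + 4b + 2c + d = 5
  27a + 9b + 3c + d = 49
Solving the system yields a = 3, b = -2, c = -3, d = -5.
So P(x) = 3x^3 - 2x^2 - 3x - 5.
The coefficient of x is -3.

-3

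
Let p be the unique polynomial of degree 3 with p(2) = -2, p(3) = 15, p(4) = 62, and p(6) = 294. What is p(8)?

Using the Lagrange interpolation formula with nodes 2, 3, 4, 6:
  L_0(t) = (t - 3)(t - 4)(t - 6) / -8
  L_1(t) = (t - 2)(t - 4)(t - 6) / 3
  L_2(t) = (t - 2)(t - 3)(t - 6) / -4
  L_3(t) = (t - 2)(t - 3)(t - 4) / 24
Then p(t) = -2·L_0(t) + 15·L_1(t) + 62·L_2(t) + 294·L_3(t).
Expanding and collecting terms gives p(t) = 2t^3 - 3t^2 - 6t + 6.
Evaluating at t = 8: p(8) = 790.

790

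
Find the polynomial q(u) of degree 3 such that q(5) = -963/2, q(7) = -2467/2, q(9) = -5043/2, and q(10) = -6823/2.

Using the Lagrange interpolation formula with nodes 5, 7, 9, 10:
  L_0(u) = (u - 7)(u - 9)(u - 10) / -40
  L_1(u) = (u - 5)(u - 9)(u - 10) / 12
  L_2(u) = (u - 5)(u - 7)(u - 10) / -8
  L_3(u) = (u - 5)(u - 7)(u - 9) / 15
Then q(u) = -963/2·L_0(u) - 2467/2·L_1(u) - 5043/2·L_2(u) - 6823/2·L_3(u).
Expanding and collecting terms gives q(u) = -3u³ - 4u² - u - 3/2.
Check: q(10) = -6823/2. ✓

q(u) = -3u^3 - 4u^2 - u - 3/2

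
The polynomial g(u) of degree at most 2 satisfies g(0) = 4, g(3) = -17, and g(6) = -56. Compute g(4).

Using the Lagrange interpolation formula with nodes 0, 3, 6:
  L_0(u) = (u - 3)(u - 6) / 18
  L_1(u) = u(u - 6) / -9
  L_2(u) = u(u - 3) / 18
Then g(u) = 4·L_0(u) - 17·L_1(u) - 56·L_2(u).
Expanding and collecting terms gives g(u) = -u^2 - 4u + 4.
Evaluating at u = 4: g(4) = -28.

-28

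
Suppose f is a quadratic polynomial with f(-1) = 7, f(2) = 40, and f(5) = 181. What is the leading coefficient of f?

Write f(t) = at^2 + bt + c. Substituting each data point gives a linear system:
  a - b + c = 7
  4a + 2b + c = 40
  25a + 5b + c = 181
Solving the system yields a = 6, b = 5, c = 6.
So f(t) = 6t² + 5t + 6.
The leading coefficient is 6.

6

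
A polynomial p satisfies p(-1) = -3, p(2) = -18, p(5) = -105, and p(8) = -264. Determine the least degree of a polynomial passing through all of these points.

2

Forward differences of the values at s = -1, 2, 5, 8:
  p  : -3  -18  -105  -264
  Δ  : -15  -87  -159
  Δ^2: -72  -72
  Δ^3: 0
The second differences are constant (-72) and nonzero, while all higher differences vanish, so the minimal degree is 2.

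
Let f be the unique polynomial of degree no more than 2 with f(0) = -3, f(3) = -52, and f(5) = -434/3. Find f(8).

-1121/3

Using the Lagrange interpolation formula with nodes 0, 3, 5:
  L_0(u) = (u - 3)(u - 5) / 15
  L_1(u) = u(u - 5) / -6
  L_2(u) = u(u - 3) / 10
Then f(u) = -3·L_0(u) - 52·L_1(u) - 434/3·L_2(u).
Expanding and collecting terms gives f(u) = -6u² + (5/3)u - 3.
Evaluating at u = 8: f(8) = -1121/3.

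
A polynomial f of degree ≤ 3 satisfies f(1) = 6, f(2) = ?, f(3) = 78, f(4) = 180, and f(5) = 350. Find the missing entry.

The 4 known points determine the degree-3 polynomial uniquely.
Write f(u) = au^3 + bu^2 + cu + d. Substituting each data point gives a linear system:
  a + b + c + d = 6
  27a + 9b + 3c + d = 78
  64a + 16b + 4c + d = 180
  125a + 25b + 5c + d = 350
Solving the system yields a = 3, b = -2, c = 5, d = 0.
So f(u) = 3u³ - 2u² + 5u.
Then f(2) = 26.

26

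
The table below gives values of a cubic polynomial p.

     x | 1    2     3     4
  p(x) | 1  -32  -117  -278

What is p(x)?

Write p(x) = ax^3 + bx^2 + cx + d. Substituting each data point gives a linear system:
  a + b + c + d = 1
  8a + 4b + 2c + d = -32
  27a + 9b + 3c + d = -117
  64a + 16b + 4c + d = -278
Solving the system yields a = -4, b = -2, c = 1, d = 6.
So p(x) = -4x³ - 2x² + x + 6.
Check: p(2) = -32. ✓

p(x) = -4x^3 - 2x^2 + x + 6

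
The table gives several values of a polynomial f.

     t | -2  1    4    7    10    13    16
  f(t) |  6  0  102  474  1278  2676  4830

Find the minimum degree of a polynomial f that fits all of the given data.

Forward differences of the values at t = -2, 1, 4, 7, 10, 13, 16:
  f  : 6  0  102  474  1278  2676  4830
  Δ  : -6  102  372  804  1398  2154
  Δ^2: 108  270  432  594  756
  Δ^3: 162  162  162  162
  Δ^4: 0  0  0
  Δ^5: 0  0
  Δ^6: 0
The third differences are constant (162) and nonzero, while all higher differences vanish, so the minimal degree is 3.

3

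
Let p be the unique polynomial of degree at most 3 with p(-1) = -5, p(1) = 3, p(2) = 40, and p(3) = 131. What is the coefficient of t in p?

Write p(t) = at^3 + bt^2 + ct + d. Substituting each data point gives a linear system:
  -a + b - c + d = -5
  a + b + c + d = 3
  8a + 4b + 2c + d = 40
  27a + 9b + 3c + d = 131
Solving the system yields a = 4, b = 3, c = 0, d = -4.
So p(t) = 4t³ + 3t² - 4.
The coefficient of t is 0.

0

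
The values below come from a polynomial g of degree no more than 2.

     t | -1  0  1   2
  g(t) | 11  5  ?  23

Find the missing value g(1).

The 3 known points determine the degree-2 polynomial uniquely.
Write g(t) = at^2 + bt + c. Substituting each data point gives a linear system:
  a - b + c = 11
  c = 5
  4a + 2b + c = 23
Solving the system yields a = 5, b = -1, c = 5.
So g(t) = 5t^2 - t + 5.
Then g(1) = 9.

9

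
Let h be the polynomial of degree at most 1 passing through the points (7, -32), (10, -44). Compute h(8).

-36

Write h(n) = an + b. Substituting each data point gives a linear system:
  7a + b = -32
  10a + b = -44
Solving the system yields a = -4, b = -4.
So h(n) = -4n - 4.
Then h(8) = -36.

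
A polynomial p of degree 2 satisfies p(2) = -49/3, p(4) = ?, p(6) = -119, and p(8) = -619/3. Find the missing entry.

-167/3

The 3 known points determine the degree-2 polynomial uniquely.
Write p(u) = au^2 + bu + c. Substituting each data point gives a linear system:
  4a + 2b + c = -49/3
  36a + 6b + c = -119
  64a + 8b + c = -619/3
Solving the system yields a = -3, b = -5/3, c = -1.
So p(u) = -3u² - (5/3)u - 1.
Then p(4) = -167/3.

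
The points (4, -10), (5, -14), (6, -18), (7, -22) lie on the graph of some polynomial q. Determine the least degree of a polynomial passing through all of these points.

1

Forward differences of the values at t = 4, 5, 6, 7:
  q  : -10  -14  -18  -22
  Δ  : -4  -4  -4
  Δ^2: 0  0
  Δ^3: 0
The first differences are constant (-4) and nonzero, while all higher differences vanish, so the minimal degree is 1.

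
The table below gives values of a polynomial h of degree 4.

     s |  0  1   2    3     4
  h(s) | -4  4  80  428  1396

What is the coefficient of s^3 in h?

Write h(s) = as^4 + bs^3 + cs^2 + ds + e. Substituting each data point gives a linear system:
  e = -4
  a + b + c + d + e = 4
  16a + 8b + 4c + 2d + e = 80
  81a + 27b + 9c + 3d + e = 428
  256a + 64b + 16c + 4d + e = 1396
Solving the system yields a = 6, b = -2, c = -2, d = 6, e = -4.
So h(s) = 6s⁴ - 2s³ - 2s² + 6s - 4.
The coefficient of s^3 is -2.

-2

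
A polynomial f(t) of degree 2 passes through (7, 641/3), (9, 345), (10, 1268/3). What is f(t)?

f(t) = 4t^2 + (5/3)t + 6

Using the Lagrange interpolation formula with nodes 7, 9, 10:
  L_0(t) = (t - 9)(t - 10) / 6
  L_1(t) = (t - 7)(t - 10) / -2
  L_2(t) = (t - 7)(t - 9) / 3
Then f(t) = 641/3·L_0(t) + 345·L_1(t) + 1268/3·L_2(t).
Expanding and collecting terms gives f(t) = 4t^2 + (5/3)t + 6.
Check: f(7) = 641/3. ✓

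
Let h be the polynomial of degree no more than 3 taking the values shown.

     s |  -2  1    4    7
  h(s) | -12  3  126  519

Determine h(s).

Using the Lagrange interpolation formula with nodes -2, 1, 4, 7:
  L_0(s) = (s - 1)(s - 4)(s - 7) / -162
  L_1(s) = (s + 2)(s - 4)(s - 7) / 54
  L_2(s) = (s + 2)(s - 1)(s - 7) / -54
  L_3(s) = (s + 2)(s - 1)(s - 4) / 162
Then h(s) = -12·L_0(s) + 3·L_1(s) + 126·L_2(s) + 519·L_3(s).
Expanding and collecting terms gives h(s) = s^3 + 3s^2 + 5s - 6.
Check: h(-2) = -12. ✓

h(s) = s^3 + 3s^2 + 5s - 6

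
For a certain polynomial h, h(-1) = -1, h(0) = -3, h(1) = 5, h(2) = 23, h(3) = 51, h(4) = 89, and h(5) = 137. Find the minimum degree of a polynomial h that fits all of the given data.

2

Forward differences of the values at s = -1, 0, 1, 2, 3, 4, 5:
  h  : -1  -3  5  23  51  89  137
  Δ  : -2  8  18  28  38  48
  Δ^2: 10  10  10  10  10
  Δ^3: 0  0  0  0
  Δ^4: 0  0  0
  Δ^5: 0  0
  Δ^6: 0
The second differences are constant (10) and nonzero, while all higher differences vanish, so the minimal degree is 2.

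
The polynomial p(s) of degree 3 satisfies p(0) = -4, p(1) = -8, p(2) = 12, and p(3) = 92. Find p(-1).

Write p(s) = as^3 + bs^2 + cs + d. Substituting each data point gives a linear system:
  d = -4
  a + b + c + d = -8
  8a + 4b + 2c + d = 12
  27a + 9b + 3c + d = 92
Solving the system yields a = 6, b = -6, c = -4, d = -4.
So p(s) = 6s^3 - 6s^2 - 4s - 4.
Then p(-1) = -12.

-12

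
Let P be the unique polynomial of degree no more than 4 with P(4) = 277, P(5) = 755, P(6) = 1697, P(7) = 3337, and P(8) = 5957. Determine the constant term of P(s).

Write P(s) = as^4 + bs^3 + cs^2 + ds + e. Substituting each data point gives a linear system:
  256a + 64b + 16c + 4d + e = 277
  625a + 125b + 25c + 5d + e = 755
  1296a + 216b + 36c + 6d + e = 1697
  2401a + 343b + 49c + 7d + e = 3337
  4096a + 512b + 64c + 8d + e = 5957
Solving the system yields a = 2, b = -5, c = 5, d = 0, e = 5.
So P(s) = 2s⁴ - 5s³ + 5s² + 5.
The constant term is 5.

5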